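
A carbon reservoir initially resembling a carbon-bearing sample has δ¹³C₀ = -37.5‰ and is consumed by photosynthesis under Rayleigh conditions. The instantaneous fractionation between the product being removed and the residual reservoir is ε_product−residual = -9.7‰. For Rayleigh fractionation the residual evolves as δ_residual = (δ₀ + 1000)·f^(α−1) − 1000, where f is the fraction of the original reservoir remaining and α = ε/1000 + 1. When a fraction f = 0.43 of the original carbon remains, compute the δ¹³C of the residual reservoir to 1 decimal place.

Rayleigh residual: δ_res = (δ₀ + 1000)·f^(α−1) − 1000
α = ε/1000 + 1 = 0.99030, so α − 1 = -0.00970
f^(α−1) = 0.43^(-0.00970) = 1.008220
δ_res = (-37.5 + 1000) × 1.008220 − 1000 = 970.412 − 1000 = -29.59‰

-29.6‰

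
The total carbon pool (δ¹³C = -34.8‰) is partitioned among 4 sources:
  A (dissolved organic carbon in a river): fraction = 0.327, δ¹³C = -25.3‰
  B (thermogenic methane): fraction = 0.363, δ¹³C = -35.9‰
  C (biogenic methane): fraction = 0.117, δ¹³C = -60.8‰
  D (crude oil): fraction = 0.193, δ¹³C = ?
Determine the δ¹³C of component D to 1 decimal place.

-33.1‰

Isotope mass balance: δ_bulk = Σ fᵢ·δᵢ.
-34.8 = 0.327×(-25.3) + 0.363×(-35.9) + 0.117×(-60.8) + 0.193×δ_D
0.193·δ_D = -34.8 − (-28.418) = -6.382
δ_D = -6.382 / 0.193 = -33.07‰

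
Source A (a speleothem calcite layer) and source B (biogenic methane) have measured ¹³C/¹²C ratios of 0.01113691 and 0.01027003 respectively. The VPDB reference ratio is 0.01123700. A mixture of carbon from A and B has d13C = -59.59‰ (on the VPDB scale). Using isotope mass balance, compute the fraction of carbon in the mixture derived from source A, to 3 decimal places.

0.343

δ_A = (0.01113691/0.01123700 − 1)×1000 = (0.991093 − 1)×1000 = -8.907‰
δ_B = (0.01027003/0.01123700 − 1)×1000 = (0.913948 − 1)×1000 = -86.052‰
f_A = (δ_mix − δ_B)/(δ_A − δ_B) = (-59.59 − (-86.052))/(-8.907 − (-86.052))
f_A = 26.462 / 77.145 = 0.3430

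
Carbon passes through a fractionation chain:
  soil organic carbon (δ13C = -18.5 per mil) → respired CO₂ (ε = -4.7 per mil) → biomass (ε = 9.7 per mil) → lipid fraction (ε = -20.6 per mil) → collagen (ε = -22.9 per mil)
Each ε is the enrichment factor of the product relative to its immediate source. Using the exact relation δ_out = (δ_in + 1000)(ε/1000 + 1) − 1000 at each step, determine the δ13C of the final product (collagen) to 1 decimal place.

step 1: δ = (-18.50 + 1000)·(-4.7/1000 + 1) − 1000 = -23.11 per mil
step 2: δ = (-23.11 + 1000)·(9.7/1000 + 1) − 1000 = -13.64 per mil
step 3: δ = (-13.64 + 1000)·(-20.6/1000 + 1) − 1000 = -33.96 per mil
step 4: δ = (-33.96 + 1000)·(-22.9/1000 + 1) − 1000 = -56.08 per mil

-56.1 per mil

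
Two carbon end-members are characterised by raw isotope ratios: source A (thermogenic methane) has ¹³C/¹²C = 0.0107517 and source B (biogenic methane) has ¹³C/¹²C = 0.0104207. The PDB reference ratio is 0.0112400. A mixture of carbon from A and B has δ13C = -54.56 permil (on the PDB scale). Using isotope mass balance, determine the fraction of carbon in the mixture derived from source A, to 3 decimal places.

0.622

δ_A = (0.0107517/0.0112400 − 1)×1000 = (0.956557 − 1)×1000 = -43.443 permil
δ_B = (0.0104207/0.0112400 − 1)×1000 = (0.927109 − 1)×1000 = -72.891 permil
f_A = (δ_mix − δ_B)/(δ_A − δ_B) = (-54.56 − (-72.891))/(-43.443 − (-72.891))
f_A = 18.331 / 29.448 = 0.6225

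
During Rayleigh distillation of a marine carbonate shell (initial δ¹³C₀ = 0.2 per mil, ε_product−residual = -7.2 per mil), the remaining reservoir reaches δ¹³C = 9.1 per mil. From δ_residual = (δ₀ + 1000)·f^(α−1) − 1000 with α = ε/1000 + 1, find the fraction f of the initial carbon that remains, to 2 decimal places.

0.29

α − 1 = ε/1000 = -0.0072
(δ_res + 1000)/(δ₀ + 1000) = (9.1 + 1000)/(0.2 + 1000) = 1009.1/1000.2 = 1.008898
f = 1.008898^(1/-0.0072) = exp(ln(1.008898)/-0.0072) = exp(0.00886/-0.0072)
f = exp(-1.2304) = 0.2922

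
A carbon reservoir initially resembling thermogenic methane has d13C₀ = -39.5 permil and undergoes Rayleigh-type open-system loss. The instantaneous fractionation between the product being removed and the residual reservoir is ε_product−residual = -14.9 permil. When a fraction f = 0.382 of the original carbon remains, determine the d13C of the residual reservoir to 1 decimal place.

Rayleigh residual: δ_res = (δ₀ + 1000)·f^(α−1) − 1000
α = ε/1000 + 1 = 0.98510, so α − 1 = -0.01490
f^(α−1) = 0.382^(-0.01490) = 1.014442
δ_res = (-39.5 + 1000) × 1.014442 − 1000 = 974.372 − 1000 = -25.63 permil

-25.6 permil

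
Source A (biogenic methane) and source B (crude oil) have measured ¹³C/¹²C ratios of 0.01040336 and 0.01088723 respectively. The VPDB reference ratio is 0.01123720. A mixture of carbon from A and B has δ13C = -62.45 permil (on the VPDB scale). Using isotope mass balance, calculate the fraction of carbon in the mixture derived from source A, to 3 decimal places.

0.727

δ_A = (0.01040336/0.01123720 − 1)×1000 = (0.925796 − 1)×1000 = -74.204 permil
δ_B = (0.01088723/0.01123720 − 1)×1000 = (0.968856 − 1)×1000 = -31.144 permil
f_A = (δ_mix − δ_B)/(δ_A − δ_B) = (-62.45 − (-31.144))/(-74.204 − (-31.144))
f_A = -31.306 / -43.060 = 0.7270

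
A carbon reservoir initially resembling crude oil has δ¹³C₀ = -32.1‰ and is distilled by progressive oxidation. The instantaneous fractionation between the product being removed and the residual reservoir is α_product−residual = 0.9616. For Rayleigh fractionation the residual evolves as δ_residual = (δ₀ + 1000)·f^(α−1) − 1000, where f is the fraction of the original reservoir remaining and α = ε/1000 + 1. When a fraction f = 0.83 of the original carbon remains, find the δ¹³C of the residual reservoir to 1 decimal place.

-25.1‰

Rayleigh residual: δ_res = (δ₀ + 1000)·f^(α−1) − 1000
α − 1 = -0.03840
f^(α−1) = 0.83^(-0.03840) = 1.007181
δ_res = (-32.1 + 1000) × 1.007181 − 1000 = 974.850 − 1000 = -25.15‰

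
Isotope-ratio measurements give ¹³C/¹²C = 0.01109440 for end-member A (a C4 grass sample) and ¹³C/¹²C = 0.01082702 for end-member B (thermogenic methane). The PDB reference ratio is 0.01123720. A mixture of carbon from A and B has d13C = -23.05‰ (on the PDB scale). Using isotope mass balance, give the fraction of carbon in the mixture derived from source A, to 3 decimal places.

δ_A = (0.01109440/0.01123720 − 1)×1000 = (0.987292 − 1)×1000 = -12.708‰
δ_B = (0.01082702/0.01123720 − 1)×1000 = (0.963498 − 1)×1000 = -36.502‰
f_A = (δ_mix − δ_B)/(δ_A − δ_B) = (-23.05 − (-36.502))/(-12.708 − (-36.502))
f_A = 13.452 / 23.794 = 0.5653

0.565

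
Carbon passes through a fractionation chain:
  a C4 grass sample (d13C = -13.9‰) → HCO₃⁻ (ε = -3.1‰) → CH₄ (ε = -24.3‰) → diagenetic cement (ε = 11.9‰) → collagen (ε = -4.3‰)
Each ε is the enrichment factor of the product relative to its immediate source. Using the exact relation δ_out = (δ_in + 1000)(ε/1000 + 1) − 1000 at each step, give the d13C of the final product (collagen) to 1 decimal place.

step 1: δ = (-13.90 + 1000)·(-3.1/1000 + 1) − 1000 = -16.96‰
step 2: δ = (-16.96 + 1000)·(-24.3/1000 + 1) − 1000 = -40.84‰
step 3: δ = (-40.84 + 1000)·(11.9/1000 + 1) − 1000 = -29.43‰
step 4: δ = (-29.43 + 1000)·(-4.3/1000 + 1) − 1000 = -33.60‰

-33.6‰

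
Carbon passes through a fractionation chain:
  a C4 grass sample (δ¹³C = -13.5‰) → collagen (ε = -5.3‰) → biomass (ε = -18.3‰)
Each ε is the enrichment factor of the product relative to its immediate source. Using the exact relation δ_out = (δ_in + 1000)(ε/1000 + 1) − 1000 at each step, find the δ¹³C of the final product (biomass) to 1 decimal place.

-36.7‰

step 1: δ = (-13.50 + 1000)·(-5.3/1000 + 1) − 1000 = -18.73‰
step 2: δ = (-18.73 + 1000)·(-18.3/1000 + 1) − 1000 = -36.69‰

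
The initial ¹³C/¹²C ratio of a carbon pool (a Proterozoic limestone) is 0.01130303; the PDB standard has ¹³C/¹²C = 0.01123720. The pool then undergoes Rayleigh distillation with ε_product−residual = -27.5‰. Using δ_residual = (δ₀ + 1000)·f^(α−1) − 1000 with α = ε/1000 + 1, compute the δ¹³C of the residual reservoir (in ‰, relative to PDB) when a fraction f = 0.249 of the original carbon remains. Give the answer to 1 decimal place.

45.1‰

δ₀ = (0.01130303/0.01123720 − 1)×1000 = (1.005858 − 1)×1000 = 5.858‰
α − 1 = ε/1000 = -0.0275
f^(α−1) = 0.249^(-0.0275) = 1.038974
δ_res = (5.858 + 1000) × 1.038974 − 1000 = 1045.060 − 1000 = 45.06‰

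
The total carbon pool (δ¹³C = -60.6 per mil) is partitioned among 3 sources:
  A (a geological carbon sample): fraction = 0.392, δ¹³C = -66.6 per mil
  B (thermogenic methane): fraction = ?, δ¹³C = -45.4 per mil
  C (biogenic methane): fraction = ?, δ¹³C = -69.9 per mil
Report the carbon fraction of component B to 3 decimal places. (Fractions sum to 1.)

Let f_B and f_C be the unknown fractions; fractions sum to 1 so f_B + f_C = 0.608.
Mass balance: Σ fᵢ·δᵢ = δ_bulk ⇒ f_B·(-45.4) + f_C·(-69.9) = -60.6 − (-26.107) = -34.493
Substitute f_C = 0.608 − f_B:
f_B·(-45.4 − -69.9) = -34.493 − 0.608×(-69.9) = 8.006
f_B = 8.006 / 24.5 = 0.3268

0.327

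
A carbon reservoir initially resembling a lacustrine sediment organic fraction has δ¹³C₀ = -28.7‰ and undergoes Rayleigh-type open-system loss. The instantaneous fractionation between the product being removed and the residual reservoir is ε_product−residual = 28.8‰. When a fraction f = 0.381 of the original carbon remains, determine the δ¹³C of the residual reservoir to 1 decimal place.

-55.3‰

Rayleigh residual: δ_res = (δ₀ + 1000)·f^(α−1) − 1000
α = ε/1000 + 1 = 1.02880, so α − 1 = 0.02880
f^(α−1) = 0.381^(0.02880) = 0.972592
δ_res = (-28.7 + 1000) × 0.972592 − 1000 = 944.678 − 1000 = -55.32‰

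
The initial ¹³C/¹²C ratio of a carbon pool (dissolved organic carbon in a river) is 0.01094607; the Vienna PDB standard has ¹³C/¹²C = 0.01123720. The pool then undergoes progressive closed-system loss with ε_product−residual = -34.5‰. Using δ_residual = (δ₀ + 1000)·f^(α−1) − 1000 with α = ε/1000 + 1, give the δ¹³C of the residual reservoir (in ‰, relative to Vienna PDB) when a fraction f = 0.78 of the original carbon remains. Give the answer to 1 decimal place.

-17.5‰

δ₀ = (0.01094607/0.01123720 − 1)×1000 = (0.974092 − 1)×1000 = -25.908‰
α − 1 = ε/1000 = -0.0345
f^(α−1) = 0.78^(-0.0345) = 1.008609
δ_res = (-25.908 + 1000) × 1.008609 − 1000 = 982.478 − 1000 = -17.52‰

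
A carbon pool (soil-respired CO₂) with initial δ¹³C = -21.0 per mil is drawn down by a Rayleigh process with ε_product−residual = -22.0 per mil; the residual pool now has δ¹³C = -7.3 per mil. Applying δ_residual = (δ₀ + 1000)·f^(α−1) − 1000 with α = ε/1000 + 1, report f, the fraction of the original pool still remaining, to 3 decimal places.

0.532

α − 1 = ε/1000 = -0.0220
(δ_res + 1000)/(δ₀ + 1000) = (-7.3 + 1000)/(-21.0 + 1000) = 992.7/979.0 = 1.013994
f = 1.013994^(1/-0.0220) = exp(ln(1.013994)/-0.0220) = exp(0.01390/-0.0220)
f = exp(-0.6317) = 0.5317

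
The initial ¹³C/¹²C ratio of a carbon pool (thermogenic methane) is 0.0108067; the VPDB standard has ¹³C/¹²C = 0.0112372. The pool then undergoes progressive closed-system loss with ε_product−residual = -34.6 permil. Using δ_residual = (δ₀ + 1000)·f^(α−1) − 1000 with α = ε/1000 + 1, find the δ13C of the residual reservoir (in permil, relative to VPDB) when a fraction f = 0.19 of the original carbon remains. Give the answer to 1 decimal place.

δ₀ = (0.0108067/0.0112372 − 1)×1000 = (0.961690 − 1)×1000 = -38.310 permil
α − 1 = ε/1000 = -0.0346
f^(α−1) = 0.19^(-0.0346) = 1.059144
δ_res = (-38.310 + 1000) × 1.059144 − 1000 = 1018.568 − 1000 = 18.57 permil

18.6 permil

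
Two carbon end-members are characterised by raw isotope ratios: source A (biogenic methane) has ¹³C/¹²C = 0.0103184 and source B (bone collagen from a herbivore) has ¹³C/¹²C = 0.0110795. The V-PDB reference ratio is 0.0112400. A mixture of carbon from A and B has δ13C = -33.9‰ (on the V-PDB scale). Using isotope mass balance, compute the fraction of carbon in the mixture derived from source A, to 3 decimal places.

0.290

δ_A = (0.0103184/0.0112400 − 1)×1000 = (0.918007 − 1)×1000 = -81.993‰
δ_B = (0.0110795/0.0112400 − 1)×1000 = (0.985721 − 1)×1000 = -14.279‰
f_A = (δ_mix − δ_B)/(δ_A − δ_B) = (-33.9 − (-14.279))/(-81.993 − (-14.279))
f_A = -19.621 / -67.714 = 0.2898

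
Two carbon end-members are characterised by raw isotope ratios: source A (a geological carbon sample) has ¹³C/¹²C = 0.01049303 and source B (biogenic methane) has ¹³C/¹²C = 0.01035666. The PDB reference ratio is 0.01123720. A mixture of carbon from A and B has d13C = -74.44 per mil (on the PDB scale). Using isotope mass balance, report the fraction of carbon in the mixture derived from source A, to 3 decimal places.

δ_A = (0.01049303/0.01123720 − 1)×1000 = (0.933776 − 1)×1000 = -66.224 per mil
δ_B = (0.01035666/0.01123720 − 1)×1000 = (0.921641 − 1)×1000 = -78.359 per mil
f_A = (δ_mix − δ_B)/(δ_A − δ_B) = (-74.44 − (-78.359))/(-66.224 − (-78.359))
f_A = 3.919 / 12.136 = 0.3230

0.323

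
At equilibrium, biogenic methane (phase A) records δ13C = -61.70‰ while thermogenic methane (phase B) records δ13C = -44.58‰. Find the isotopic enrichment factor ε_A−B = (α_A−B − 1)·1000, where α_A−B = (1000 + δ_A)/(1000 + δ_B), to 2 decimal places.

-17.92‰

α_A−B = (1000 + -61.70) / (1000 + -44.58) = 938.30 / 955.42 = 0.982081
ε_A−B = (0.982081 − 1) × 1000 = -17.919‰
(The approximation ε ≈ δ_A − δ_B would give -17.12‰.)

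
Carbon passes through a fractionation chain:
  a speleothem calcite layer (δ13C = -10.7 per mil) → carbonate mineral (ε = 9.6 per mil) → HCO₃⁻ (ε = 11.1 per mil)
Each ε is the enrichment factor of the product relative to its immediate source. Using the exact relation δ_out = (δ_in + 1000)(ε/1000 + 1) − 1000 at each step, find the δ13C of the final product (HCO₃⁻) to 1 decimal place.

step 1: δ = (-10.70 + 1000)·(9.6/1000 + 1) − 1000 = -1.20 per mil
step 2: δ = (-1.20 + 1000)·(11.1/1000 + 1) − 1000 = 9.88 per mil

9.9 per mil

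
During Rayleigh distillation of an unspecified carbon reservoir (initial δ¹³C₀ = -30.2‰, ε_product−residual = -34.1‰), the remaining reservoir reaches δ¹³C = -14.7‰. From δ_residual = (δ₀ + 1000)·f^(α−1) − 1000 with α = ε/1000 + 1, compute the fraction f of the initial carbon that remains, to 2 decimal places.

α − 1 = ε/1000 = -0.0341
(δ_res + 1000)/(δ₀ + 1000) = (-14.7 + 1000)/(-30.2 + 1000) = 985.3/969.8 = 1.015983
f = 1.015983^(1/-0.0341) = exp(ln(1.015983)/-0.0341) = exp(0.01586/-0.0341)
f = exp(-0.4650) = 0.6281

0.63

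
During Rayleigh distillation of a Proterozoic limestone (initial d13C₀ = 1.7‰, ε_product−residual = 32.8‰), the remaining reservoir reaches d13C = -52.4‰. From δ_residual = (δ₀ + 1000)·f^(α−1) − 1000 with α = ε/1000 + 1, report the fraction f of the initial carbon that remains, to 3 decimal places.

0.184

α − 1 = ε/1000 = 0.0328
(δ_res + 1000)/(δ₀ + 1000) = (-52.4 + 1000)/(1.7 + 1000) = 947.6/1001.7 = 0.945992
f = 0.945992^(1/0.0328) = exp(ln(0.945992)/0.0328) = exp(-0.05552/0.0328)
f = exp(-1.6927) = 0.1840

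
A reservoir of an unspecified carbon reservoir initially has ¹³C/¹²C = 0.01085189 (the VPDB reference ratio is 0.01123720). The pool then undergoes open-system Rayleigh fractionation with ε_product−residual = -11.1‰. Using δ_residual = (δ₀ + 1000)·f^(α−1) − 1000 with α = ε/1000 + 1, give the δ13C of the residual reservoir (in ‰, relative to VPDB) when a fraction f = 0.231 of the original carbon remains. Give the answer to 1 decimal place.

-18.5‰

δ₀ = (0.01085189/0.01123720 − 1)×1000 = (0.965711 − 1)×1000 = -34.289‰
α − 1 = ε/1000 = -0.0111
f^(α−1) = 0.231^(-0.0111) = 1.016398
δ_res = (-34.289 + 1000) × 1.016398 − 1000 = 981.547 − 1000 = -18.45‰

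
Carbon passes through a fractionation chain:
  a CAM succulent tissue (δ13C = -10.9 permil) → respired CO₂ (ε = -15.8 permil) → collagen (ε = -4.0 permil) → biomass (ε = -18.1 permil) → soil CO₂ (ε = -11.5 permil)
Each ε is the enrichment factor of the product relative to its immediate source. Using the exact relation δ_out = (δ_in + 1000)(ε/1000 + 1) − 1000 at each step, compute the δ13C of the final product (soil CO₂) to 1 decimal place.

step 1: δ = (-10.90 + 1000)·(-15.8/1000 + 1) − 1000 = -26.53 permil
step 2: δ = (-26.53 + 1000)·(-4.0/1000 + 1) − 1000 = -30.42 permil
step 3: δ = (-30.42 + 1000)·(-18.1/1000 + 1) − 1000 = -47.97 permil
step 4: δ = (-47.97 + 1000)·(-11.5/1000 + 1) − 1000 = -58.92 permil

-58.9 permil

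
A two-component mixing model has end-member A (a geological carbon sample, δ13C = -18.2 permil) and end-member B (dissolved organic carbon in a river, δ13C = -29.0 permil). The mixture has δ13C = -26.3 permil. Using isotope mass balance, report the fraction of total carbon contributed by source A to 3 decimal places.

δ_mix = f_A·δ_A + (1 − f_A)·δ_B  ⇒  f_A = (δ_mix − δ_B)/(δ_A − δ_B)
f_A = (-26.3 − (-29.0)) / (-18.2 − (-29.0))
f_A = 2.7 / 10.8 = 0.2500

0.250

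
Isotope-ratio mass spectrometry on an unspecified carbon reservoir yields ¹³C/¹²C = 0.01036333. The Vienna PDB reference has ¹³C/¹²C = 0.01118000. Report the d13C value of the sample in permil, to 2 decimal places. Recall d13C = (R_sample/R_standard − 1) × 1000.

d13C = (R_sample / R_standard − 1) × 1000
R_sample / R_standard = 0.01036333 / 0.01118000 = 0.926953
d13C = (0.926953 − 1) × 1000 = -73.047 permil

-73.05 permil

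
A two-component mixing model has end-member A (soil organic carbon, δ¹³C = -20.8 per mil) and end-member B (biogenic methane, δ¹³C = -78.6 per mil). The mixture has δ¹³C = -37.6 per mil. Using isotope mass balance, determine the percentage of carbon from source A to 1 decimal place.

70.9%

δ_mix = f_A·δ_A + (1 − f_A)·δ_B  ⇒  f_A = (δ_mix − δ_B)/(δ_A − δ_B)
f_A = (-37.6 − (-78.6)) / (-20.8 − (-78.6))
f_A = 41.0 / 57.8 = 0.7093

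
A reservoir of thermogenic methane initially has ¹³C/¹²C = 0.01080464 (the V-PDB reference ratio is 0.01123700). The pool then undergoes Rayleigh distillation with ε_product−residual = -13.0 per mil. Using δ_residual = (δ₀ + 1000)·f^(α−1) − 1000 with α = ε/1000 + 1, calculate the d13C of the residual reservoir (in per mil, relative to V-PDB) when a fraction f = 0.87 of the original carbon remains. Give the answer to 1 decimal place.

δ₀ = (0.01080464/0.01123700 − 1)×1000 = (0.961524 − 1)×1000 = -38.476 per mil
α − 1 = ε/1000 = -0.0130
f^(α−1) = 0.87^(-0.0130) = 1.001812
δ_res = (-38.476 + 1000) × 1.001812 − 1000 = 963.266 − 1000 = -36.73 per mil

-36.7 per mil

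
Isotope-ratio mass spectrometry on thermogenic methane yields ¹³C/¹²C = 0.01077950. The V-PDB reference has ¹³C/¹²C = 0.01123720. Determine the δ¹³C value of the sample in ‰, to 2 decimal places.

δ¹³C = (R_sample / R_standard − 1) × 1000
R_sample / R_standard = 0.01077950 / 0.01123720 = 0.959269
δ¹³C = (0.959269 − 1) × 1000 = -40.731‰

-40.73‰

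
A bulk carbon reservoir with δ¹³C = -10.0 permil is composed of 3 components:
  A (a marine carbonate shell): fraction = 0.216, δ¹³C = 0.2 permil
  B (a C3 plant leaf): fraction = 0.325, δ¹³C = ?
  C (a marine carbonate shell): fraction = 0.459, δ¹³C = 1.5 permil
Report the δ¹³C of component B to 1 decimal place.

-33.0 permil

Isotope mass balance: δ_bulk = Σ fᵢ·δᵢ.
-10.0 = 0.216×(0.2) + 0.325×δ_B + 0.459×(1.5)
0.325·δ_B = -10.0 − (0.732) = -10.732
δ_B = -10.732 / 0.325 = -33.02 permil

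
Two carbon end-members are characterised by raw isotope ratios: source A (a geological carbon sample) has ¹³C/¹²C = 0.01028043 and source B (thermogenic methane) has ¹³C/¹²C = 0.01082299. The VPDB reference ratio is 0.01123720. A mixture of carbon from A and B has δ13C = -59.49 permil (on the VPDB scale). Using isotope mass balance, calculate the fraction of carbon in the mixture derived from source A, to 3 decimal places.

δ_A = (0.01028043/0.01123720 − 1)×1000 = (0.914857 − 1)×1000 = -85.143 permil
δ_B = (0.01082299/0.01123720 − 1)×1000 = (0.963139 − 1)×1000 = -36.861 permil
f_A = (δ_mix − δ_B)/(δ_A − δ_B) = (-59.49 − (-36.861))/(-85.143 − (-36.861))
f_A = -22.629 / -48.282 = 0.4687

0.469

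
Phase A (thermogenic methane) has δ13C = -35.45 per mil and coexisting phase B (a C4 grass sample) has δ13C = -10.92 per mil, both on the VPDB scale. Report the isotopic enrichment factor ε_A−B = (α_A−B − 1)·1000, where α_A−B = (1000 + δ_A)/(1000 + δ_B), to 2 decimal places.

-24.80 per mil

α_A−B = (1000 + -35.45) / (1000 + -10.92) = 964.55 / 989.08 = 0.975199
ε_A−B = (0.975199 − 1) × 1000 = -24.801 per mil
(The approximation ε ≈ δ_A − δ_B would give -24.53 per mil.)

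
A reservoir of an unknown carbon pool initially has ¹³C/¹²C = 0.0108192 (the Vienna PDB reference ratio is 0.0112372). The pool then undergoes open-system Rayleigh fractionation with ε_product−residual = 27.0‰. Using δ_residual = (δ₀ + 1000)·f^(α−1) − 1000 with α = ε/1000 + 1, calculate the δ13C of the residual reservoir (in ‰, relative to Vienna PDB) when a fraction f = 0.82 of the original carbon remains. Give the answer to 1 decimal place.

δ₀ = (0.0108192/0.0112372 − 1)×1000 = (0.962802 − 1)×1000 = -37.198‰
α − 1 = ε/1000 = 0.0270
f^(α−1) = 0.82^(0.0270) = 0.994656
δ_res = (-37.198 + 1000) × 0.994656 − 1000 = 957.657 − 1000 = -42.34‰

-42.3‰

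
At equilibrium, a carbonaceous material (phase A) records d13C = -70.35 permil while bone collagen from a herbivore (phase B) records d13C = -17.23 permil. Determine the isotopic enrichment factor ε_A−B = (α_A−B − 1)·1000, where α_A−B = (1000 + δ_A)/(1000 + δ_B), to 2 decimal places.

-54.05 permil

α_A−B = (1000 + -70.35) / (1000 + -17.23) = 929.65 / 982.77 = 0.945949
ε_A−B = (0.945949 − 1) × 1000 = -54.051 permil
(The approximation ε ≈ δ_A − δ_B would give -53.12 permil.)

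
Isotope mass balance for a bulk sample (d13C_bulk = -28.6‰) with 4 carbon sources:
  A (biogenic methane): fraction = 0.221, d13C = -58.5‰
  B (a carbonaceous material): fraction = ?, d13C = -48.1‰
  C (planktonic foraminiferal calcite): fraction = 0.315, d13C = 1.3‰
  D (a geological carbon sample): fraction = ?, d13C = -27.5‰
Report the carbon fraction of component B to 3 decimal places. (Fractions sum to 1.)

0.161

Let f_B and f_D be the unknown fractions; fractions sum to 1 so f_B + f_D = 0.464.
Mass balance: Σ fᵢ·δᵢ = δ_bulk ⇒ f_B·(-48.1) + f_D·(-27.5) = -28.6 − (-12.519) = -16.081
Substitute f_D = 0.464 − f_B:
f_B·(-48.1 − -27.5) = -16.081 − 0.464×(-27.5) = -3.321
f_B = -3.321 / -20.6 = 0.1612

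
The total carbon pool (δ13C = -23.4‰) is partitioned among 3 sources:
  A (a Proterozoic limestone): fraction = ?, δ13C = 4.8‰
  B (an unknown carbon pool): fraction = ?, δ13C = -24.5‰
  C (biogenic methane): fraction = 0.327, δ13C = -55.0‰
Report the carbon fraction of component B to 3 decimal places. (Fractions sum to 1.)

Let f_B and f_A be the unknown fractions; fractions sum to 1 so f_B + f_A = 0.673.
Mass balance: Σ fᵢ·δᵢ = δ_bulk ⇒ f_B·(-24.5) + f_A·(4.8) = -23.4 − (-17.985) = -5.415
Substitute f_A = 0.673 − f_B:
f_B·(-24.5 − 4.8) = -5.415 − 0.673×(4.8) = -8.645
f_B = -8.645 / -29.3 = 0.2951

0.295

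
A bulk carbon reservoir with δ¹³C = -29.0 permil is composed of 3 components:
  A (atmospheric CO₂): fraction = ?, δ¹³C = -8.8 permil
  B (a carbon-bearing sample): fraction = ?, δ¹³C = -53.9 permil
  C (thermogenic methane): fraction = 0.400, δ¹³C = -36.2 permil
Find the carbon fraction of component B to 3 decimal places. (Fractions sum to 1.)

Let f_B and f_A be the unknown fractions; fractions sum to 1 so f_B + f_A = 0.600.
Mass balance: Σ fᵢ·δᵢ = δ_bulk ⇒ f_B·(-53.9) + f_A·(-8.8) = -29.0 − (-14.480) = -14.520
Substitute f_A = 0.600 − f_B:
f_B·(-53.9 − -8.8) = -14.520 − 0.600×(-8.8) = -9.240
f_B = -9.240 / -45.1 = 0.2049

0.205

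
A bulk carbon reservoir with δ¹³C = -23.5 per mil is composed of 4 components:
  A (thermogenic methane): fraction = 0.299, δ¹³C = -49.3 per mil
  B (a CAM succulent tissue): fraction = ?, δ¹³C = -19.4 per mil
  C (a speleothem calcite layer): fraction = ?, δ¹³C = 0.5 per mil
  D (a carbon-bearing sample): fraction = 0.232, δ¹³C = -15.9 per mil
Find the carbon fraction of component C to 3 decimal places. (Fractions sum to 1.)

0.202

Let f_C and f_B be the unknown fractions; fractions sum to 1 so f_C + f_B = 0.469.
Mass balance: Σ fᵢ·δᵢ = δ_bulk ⇒ f_C·(0.5) + f_B·(-19.4) = -23.5 − (-18.429) = -5.071
Substitute f_B = 0.469 − f_C:
f_C·(0.5 − -19.4) = -5.071 − 0.469×(-19.4) = 4.028
f_C = 4.028 / 19.9 = 0.2024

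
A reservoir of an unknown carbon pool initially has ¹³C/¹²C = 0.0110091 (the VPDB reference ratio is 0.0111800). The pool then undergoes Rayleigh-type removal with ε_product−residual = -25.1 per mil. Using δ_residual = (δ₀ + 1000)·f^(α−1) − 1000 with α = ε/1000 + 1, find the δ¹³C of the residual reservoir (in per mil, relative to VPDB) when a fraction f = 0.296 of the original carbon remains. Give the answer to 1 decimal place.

δ₀ = (0.0110091/0.0111800 − 1)×1000 = (0.984714 − 1)×1000 = -15.286 per mil
α − 1 = ε/1000 = -0.0251
f^(α−1) = 0.296^(-0.0251) = 1.031028
δ_res = (-15.286 + 1000) × 1.031028 − 1000 = 1015.268 − 1000 = 15.27 per mil

15.3 per mil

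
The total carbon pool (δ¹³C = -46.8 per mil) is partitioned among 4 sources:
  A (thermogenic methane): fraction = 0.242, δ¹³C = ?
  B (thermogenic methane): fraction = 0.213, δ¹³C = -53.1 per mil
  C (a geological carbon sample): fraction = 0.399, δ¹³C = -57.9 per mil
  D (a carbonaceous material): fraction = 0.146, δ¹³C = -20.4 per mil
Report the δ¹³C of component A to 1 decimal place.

-38.9 per mil

Isotope mass balance: δ_bulk = Σ fᵢ·δᵢ.
-46.8 = 0.242×δ_A + 0.213×(-53.1) + 0.399×(-57.9) + 0.146×(-20.4)
0.242·δ_A = -46.8 − (-37.391) = -9.409
δ_A = -9.409 / 0.242 = -38.88 per mil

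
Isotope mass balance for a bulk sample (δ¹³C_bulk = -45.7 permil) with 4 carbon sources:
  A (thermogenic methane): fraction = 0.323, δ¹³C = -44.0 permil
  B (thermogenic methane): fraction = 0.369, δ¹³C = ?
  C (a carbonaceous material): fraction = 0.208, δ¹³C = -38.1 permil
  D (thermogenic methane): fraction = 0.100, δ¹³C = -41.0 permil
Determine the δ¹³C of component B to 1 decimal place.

Isotope mass balance: δ_bulk = Σ fᵢ·δᵢ.
-45.7 = 0.323×(-44.0) + 0.369×δ_B + 0.208×(-38.1) + 0.100×(-41.0)
0.369·δ_B = -45.7 − (-26.237) = -19.463
δ_B = -19.463 / 0.369 = -52.75 permil

-52.7 permil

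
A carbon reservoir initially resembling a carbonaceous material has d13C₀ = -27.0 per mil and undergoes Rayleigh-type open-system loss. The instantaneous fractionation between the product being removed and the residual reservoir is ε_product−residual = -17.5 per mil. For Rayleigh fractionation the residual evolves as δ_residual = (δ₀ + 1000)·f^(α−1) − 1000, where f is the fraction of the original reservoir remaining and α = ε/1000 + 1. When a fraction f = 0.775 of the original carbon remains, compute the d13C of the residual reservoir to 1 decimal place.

Rayleigh residual: δ_res = (δ₀ + 1000)·f^(α−1) − 1000
α = ε/1000 + 1 = 0.98250, so α − 1 = -0.01750
f^(α−1) = 0.775^(-0.01750) = 1.004471
δ_res = (-27.0 + 1000) × 1.004471 − 1000 = 977.350 − 1000 = -22.65 per mil

-22.7 per mil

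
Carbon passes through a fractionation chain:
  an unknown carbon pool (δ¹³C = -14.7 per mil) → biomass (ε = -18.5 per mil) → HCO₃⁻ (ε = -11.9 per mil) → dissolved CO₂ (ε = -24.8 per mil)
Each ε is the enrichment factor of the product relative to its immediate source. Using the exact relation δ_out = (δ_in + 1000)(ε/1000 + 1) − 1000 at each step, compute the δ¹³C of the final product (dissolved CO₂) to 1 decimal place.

-68.1 per mil

step 1: δ = (-14.70 + 1000)·(-18.5/1000 + 1) − 1000 = -32.93 per mil
step 2: δ = (-32.93 + 1000)·(-11.9/1000 + 1) − 1000 = -44.44 per mil
step 3: δ = (-44.44 + 1000)·(-24.8/1000 + 1) − 1000 = -68.13 per mil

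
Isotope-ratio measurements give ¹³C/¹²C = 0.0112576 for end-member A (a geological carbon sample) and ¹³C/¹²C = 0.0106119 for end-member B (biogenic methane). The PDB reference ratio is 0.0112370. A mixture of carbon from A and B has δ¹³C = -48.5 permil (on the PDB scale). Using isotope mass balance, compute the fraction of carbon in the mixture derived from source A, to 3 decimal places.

0.124

δ_A = (0.0112576/0.0112370 − 1)×1000 = (1.001833 − 1)×1000 = 1.833 permil
δ_B = (0.0106119/0.0112370 − 1)×1000 = (0.944371 − 1)×1000 = -55.629 permil
f_A = (δ_mix − δ_B)/(δ_A − δ_B) = (-48.5 − (-55.629))/(1.833 − (-55.629))
f_A = 7.129 / 57.462 = 0.1241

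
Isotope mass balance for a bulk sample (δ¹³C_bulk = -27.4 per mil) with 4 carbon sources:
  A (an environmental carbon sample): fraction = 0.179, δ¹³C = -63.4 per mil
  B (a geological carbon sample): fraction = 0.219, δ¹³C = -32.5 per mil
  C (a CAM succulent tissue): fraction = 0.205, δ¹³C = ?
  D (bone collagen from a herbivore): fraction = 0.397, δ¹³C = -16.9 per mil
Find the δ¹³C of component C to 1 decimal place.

Isotope mass balance: δ_bulk = Σ fᵢ·δᵢ.
-27.4 = 0.179×(-63.4) + 0.219×(-32.5) + 0.205×δ_C + 0.397×(-16.9)
0.205·δ_C = -27.4 − (-25.175) = -2.225
δ_C = -2.225 / 0.205 = -10.85 per mil

-10.9 per mil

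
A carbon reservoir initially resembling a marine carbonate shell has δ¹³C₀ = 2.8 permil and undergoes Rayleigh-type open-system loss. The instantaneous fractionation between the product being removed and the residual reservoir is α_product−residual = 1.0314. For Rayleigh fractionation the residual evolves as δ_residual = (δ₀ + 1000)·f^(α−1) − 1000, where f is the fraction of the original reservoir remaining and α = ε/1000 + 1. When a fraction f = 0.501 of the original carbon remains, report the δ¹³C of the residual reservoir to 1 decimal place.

Rayleigh residual: δ_res = (δ₀ + 1000)·f^(α−1) − 1000
α − 1 = 0.03140
f^(α−1) = 0.501^(0.03140) = 0.978532
δ_res = (2.8 + 1000) × 0.978532 − 1000 = 981.272 − 1000 = -18.73 permil

-18.7 permil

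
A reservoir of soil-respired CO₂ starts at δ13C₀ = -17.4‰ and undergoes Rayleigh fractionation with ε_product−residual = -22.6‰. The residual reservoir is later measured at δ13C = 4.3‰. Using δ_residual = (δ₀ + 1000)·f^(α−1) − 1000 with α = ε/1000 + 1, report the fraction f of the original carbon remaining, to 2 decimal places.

0.38

α − 1 = ε/1000 = -0.0226
(δ_res + 1000)/(δ₀ + 1000) = (4.3 + 1000)/(-17.4 + 1000) = 1004.3/982.6 = 1.022084
f = 1.022084^(1/-0.0226) = exp(ln(1.022084)/-0.0226) = exp(0.02184/-0.0226)
f = exp(-0.9665) = 0.3804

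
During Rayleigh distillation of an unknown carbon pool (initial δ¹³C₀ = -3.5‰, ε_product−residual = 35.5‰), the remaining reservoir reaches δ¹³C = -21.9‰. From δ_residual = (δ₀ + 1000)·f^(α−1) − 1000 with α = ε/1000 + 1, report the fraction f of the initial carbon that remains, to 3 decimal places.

0.592

α − 1 = ε/1000 = 0.0355
(δ_res + 1000)/(δ₀ + 1000) = (-21.9 + 1000)/(-3.5 + 1000) = 978.1/996.5 = 0.981535
f = 0.981535^(1/0.0355) = exp(ln(0.981535)/0.0355) = exp(-0.01864/0.0355)
f = exp(-0.5250) = 0.5916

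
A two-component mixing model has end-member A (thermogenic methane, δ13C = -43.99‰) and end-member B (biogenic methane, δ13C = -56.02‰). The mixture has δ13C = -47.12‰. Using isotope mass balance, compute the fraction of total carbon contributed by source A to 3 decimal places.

δ_mix = f_A·δ_A + (1 − f_A)·δ_B  ⇒  f_A = (δ_mix − δ_B)/(δ_A − δ_B)
f_A = (-47.12 − (-56.02)) / (-43.99 − (-56.02))
f_A = 8.90 / 12.03 = 0.7398

0.740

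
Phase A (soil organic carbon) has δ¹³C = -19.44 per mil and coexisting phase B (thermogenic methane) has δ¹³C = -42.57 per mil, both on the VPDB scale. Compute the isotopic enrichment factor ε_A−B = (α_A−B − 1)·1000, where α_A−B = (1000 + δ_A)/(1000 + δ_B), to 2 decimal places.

24.16 per mil

α_A−B = (1000 + -19.44) / (1000 + -42.57) = 980.56 / 957.43 = 1.024158
ε_A−B = (1.024158 − 1) × 1000 = 24.158 per mil
(The approximation ε ≈ δ_A − δ_B would give 23.13 per mil.)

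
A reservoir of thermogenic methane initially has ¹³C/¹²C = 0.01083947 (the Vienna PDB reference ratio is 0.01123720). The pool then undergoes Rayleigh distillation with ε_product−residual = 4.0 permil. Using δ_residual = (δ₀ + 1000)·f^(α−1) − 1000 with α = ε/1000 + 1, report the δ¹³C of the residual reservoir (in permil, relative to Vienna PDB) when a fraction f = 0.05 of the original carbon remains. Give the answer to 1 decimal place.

δ₀ = (0.01083947/0.01123720 − 1)×1000 = (0.964606 − 1)×1000 = -35.394 permil
α − 1 = ε/1000 = 0.0040
f^(α−1) = 0.05^(0.0040) = 0.988089
δ_res = (-35.394 + 1000) × 0.988089 − 1000 = 953.116 − 1000 = -46.88 permil

-46.9 permil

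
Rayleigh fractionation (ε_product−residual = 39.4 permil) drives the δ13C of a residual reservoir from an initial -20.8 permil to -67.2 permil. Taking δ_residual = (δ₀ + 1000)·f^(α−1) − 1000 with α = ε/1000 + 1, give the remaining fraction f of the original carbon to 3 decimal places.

α − 1 = ε/1000 = 0.0394
(δ_res + 1000)/(δ₀ + 1000) = (-67.2 + 1000)/(-20.8 + 1000) = 932.8/979.2 = 0.952614
f = 0.952614^(1/0.0394) = exp(ln(0.952614)/0.0394) = exp(-0.04855/0.0394)
f = exp(-1.2321) = 0.2917

0.292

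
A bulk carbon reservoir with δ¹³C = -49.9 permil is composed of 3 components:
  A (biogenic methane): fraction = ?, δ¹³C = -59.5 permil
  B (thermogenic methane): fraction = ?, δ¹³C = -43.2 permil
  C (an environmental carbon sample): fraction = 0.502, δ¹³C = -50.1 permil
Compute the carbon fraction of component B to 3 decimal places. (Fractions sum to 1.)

0.299

Let f_B and f_A be the unknown fractions; fractions sum to 1 so f_B + f_A = 0.498.
Mass balance: Σ fᵢ·δᵢ = δ_bulk ⇒ f_B·(-43.2) + f_A·(-59.5) = -49.9 − (-25.150) = -24.750
Substitute f_A = 0.498 − f_B:
f_B·(-43.2 − -59.5) = -24.750 − 0.498×(-59.5) = 4.881
f_B = 4.881 / 16.3 = 0.2995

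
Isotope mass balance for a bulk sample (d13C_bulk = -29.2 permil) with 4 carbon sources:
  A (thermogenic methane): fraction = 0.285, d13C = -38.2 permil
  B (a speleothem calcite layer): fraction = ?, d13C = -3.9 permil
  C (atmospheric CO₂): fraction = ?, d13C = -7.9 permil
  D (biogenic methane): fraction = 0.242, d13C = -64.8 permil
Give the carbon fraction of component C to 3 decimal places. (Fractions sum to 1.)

Let f_C and f_B be the unknown fractions; fractions sum to 1 so f_C + f_B = 0.473.
Mass balance: Σ fᵢ·δᵢ = δ_bulk ⇒ f_C·(-7.9) + f_B·(-3.9) = -29.2 − (-26.569) = -2.631
Substitute f_B = 0.473 − f_C:
f_C·(-7.9 − -3.9) = -2.631 − 0.473×(-3.9) = -0.787
f_C = -0.787 / -4.0 = 0.1967

0.197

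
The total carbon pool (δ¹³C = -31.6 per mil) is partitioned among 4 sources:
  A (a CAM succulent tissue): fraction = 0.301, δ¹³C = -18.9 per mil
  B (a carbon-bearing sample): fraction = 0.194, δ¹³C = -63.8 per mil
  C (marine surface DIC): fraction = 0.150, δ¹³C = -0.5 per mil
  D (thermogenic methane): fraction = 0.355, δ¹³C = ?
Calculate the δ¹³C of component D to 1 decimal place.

-37.9 per mil

Isotope mass balance: δ_bulk = Σ fᵢ·δᵢ.
-31.6 = 0.301×(-18.9) + 0.194×(-63.8) + 0.150×(-0.5) + 0.355×δ_D
0.355·δ_D = -31.6 − (-18.141) = -13.459
δ_D = -13.459 / 0.355 = -37.91 per mil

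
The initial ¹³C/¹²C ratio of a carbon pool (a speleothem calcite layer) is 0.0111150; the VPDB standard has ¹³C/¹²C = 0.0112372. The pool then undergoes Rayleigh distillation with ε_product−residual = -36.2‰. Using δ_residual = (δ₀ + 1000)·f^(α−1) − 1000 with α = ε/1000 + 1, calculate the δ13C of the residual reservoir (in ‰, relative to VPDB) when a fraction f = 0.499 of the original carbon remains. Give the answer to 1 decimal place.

δ₀ = (0.0111150/0.0112372 − 1)×1000 = (0.989125 − 1)×1000 = -10.875‰
α − 1 = ε/1000 = -0.0362
f^(α−1) = 0.499^(-0.0362) = 1.025484
δ_res = (-10.875 + 1000) × 1.025484 − 1000 = 1014.332 − 1000 = 14.33‰

14.3‰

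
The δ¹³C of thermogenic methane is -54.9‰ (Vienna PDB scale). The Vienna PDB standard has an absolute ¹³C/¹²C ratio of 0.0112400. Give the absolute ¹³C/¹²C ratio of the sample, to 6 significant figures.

R_sample = R_standard × (δ¹³C/1000 + 1)
R_sample = 0.0112400 × (-54.9/1000 + 1) = 0.0112400 × 0.945100
R_sample = 0.0106229

0.0106229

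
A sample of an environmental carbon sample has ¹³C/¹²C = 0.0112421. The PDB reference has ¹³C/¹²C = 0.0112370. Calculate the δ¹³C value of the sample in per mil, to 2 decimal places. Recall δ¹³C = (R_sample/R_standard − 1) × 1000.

δ¹³C = (R_sample / R_standard − 1) × 1000
R_sample / R_standard = 0.0112421 / 0.0112370 = 1.000454
δ¹³C = (1.000454 − 1) × 1000 = 0.454 per mil

0.45 per mil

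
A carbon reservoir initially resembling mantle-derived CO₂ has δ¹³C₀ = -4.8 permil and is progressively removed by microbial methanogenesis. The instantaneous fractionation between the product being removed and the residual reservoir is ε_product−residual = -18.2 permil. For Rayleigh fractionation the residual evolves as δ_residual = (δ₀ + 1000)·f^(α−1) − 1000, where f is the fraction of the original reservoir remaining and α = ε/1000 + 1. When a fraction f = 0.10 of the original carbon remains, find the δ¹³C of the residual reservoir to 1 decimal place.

Rayleigh residual: δ_res = (δ₀ + 1000)·f^(α−1) − 1000
α = ε/1000 + 1 = 0.98180, so α − 1 = -0.01820
f^(α−1) = 0.10^(-0.01820) = 1.042798
δ_res = (-4.8 + 1000) × 1.042798 − 1000 = 1037.792 − 1000 = 37.79 permil

37.8 permil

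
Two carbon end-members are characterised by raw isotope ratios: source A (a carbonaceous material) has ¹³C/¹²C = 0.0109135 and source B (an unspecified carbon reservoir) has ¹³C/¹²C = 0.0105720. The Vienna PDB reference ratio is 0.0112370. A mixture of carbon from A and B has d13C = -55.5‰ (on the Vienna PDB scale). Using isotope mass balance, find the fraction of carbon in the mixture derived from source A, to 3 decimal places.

0.121

δ_A = (0.0109135/0.0112370 − 1)×1000 = (0.971211 − 1)×1000 = -28.789‰
δ_B = (0.0105720/0.0112370 − 1)×1000 = (0.940821 − 1)×1000 = -59.179‰
f_A = (δ_mix − δ_B)/(δ_A − δ_B) = (-55.5 − (-59.179))/(-28.789 − (-59.179))
f_A = 3.679 / 30.391 = 0.1211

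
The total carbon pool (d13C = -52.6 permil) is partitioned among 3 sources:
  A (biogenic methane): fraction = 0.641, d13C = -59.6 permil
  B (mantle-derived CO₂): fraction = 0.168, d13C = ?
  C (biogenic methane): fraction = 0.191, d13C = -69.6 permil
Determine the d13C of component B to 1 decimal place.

Isotope mass balance: δ_bulk = Σ fᵢ·δᵢ.
-52.6 = 0.641×(-59.6) + 0.168×δ_B + 0.191×(-69.6)
0.168·δ_B = -52.6 − (-51.497) = -1.103
δ_B = -1.103 / 0.168 = -6.56 permil

-6.6 permil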